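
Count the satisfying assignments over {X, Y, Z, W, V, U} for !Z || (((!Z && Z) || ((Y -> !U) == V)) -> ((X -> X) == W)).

56

Initial set: {(!Z || (((!Z && Z) || ((Y -> !U) == V)) -> ((X -> X) == W)))}.
(!Z || (((!Z && Z) || ((Y -> !U) == V)) -> ((X -> X) == W))): β-rule — branch into !Z  //  (((!Z && Z) || ((Y -> !U) == V)) -> ((X -> X) == W)).
  branch 1 (add !Z):
    ○ open, literals {Z=0}.
  branch 2 (add (((!Z && Z) || ((Y -> !U) == V)) -> ((X -> X) == W))):
    (((!Z && Z) || ((Y -> !U) == V)) -> ((X -> X) == W)): β-rule — branch into !((!Z && Z) || ((Y -> !U) == V))  //  ((X -> X) == W).
      branch 2.1 (add !((!Z && Z) || ((Y -> !U) == V))):
        !((!Z && Z) || ((Y -> !U) == V)): α-rule — add !(!Z && Z), !((Y -> !U) == V).
        !(!Z && Z): β-rule — branch into !!Z  //  !Z.
          branch 2.1.1 (add !!Z):
            !((Y -> !U) == V): β-rule — branch into (Y -> !U), !V  //  !(Y -> !U), V.
              branch 2.1.1.1 (add (Y -> !U), !V):
                (Y -> !U): β-rule — branch into !Y  //  !U.
                  branch 2.1.1.1.1 (add !Y):
                    ○ open, literals {V=0, Y=0, Z=1}.
                  branch 2.1.1.1.2 (add !U):
                    ○ open, literals {U=0, V=0, Z=1}.
              branch 2.1.1.2 (add !(Y -> !U), V):
                !(Y -> !U): α-rule — add Y, !!U.
                ○ open, literals {U=1, V=1, Y=1, Z=1}.
          branch 2.1.2 (add !Z):
            !((Y -> !U) == V): β-rule — branch into (Y -> !U), !V  //  !(Y -> !U), V.
              branch 2.1.2.1 (add (Y -> !U), !V):
                (Y -> !U): β-rule — branch into !Y  //  !U.
                  branch 2.1.2.1.1 (add !Y):
                    ○ open, literals {V=0, Y=0, Z=0}.
                  branch 2.1.2.1.2 (add !U):
                    ○ open, literals {U=0, V=0, Z=0}.
              branch 2.1.2.2 (add !(Y -> !U), V):
                !(Y -> !U): α-rule — add Y, !!U.
                ○ open, literals {U=1, V=1, Y=1, Z=0}.
      branch 2.2 (add ((X -> X) == W)):
        ((X -> X) == W): β-rule — branch into (X -> X), W  //  !(X -> X), !W.
          branch 2.2.1 (add (X -> X), W):
            (X -> X): β-rule — branch into !X  //  X.
              branch 2.2.1.1 (add !X):
                ○ open, literals {W=1, X=0}.
              branch 2.2.1.2 (add X):
                ○ open, literals {W=1, X=1}.
          branch 2.2.2 (add !(X -> X), !W):
            !(X -> X): α-rule — add X, !X.
            × closes — contains both X and !X.
1 branch closed, 9 open.
Each open branch fixes some atoms; the unmentioned ones are free. Counting distinct full assignments: branch {Z=0} (X, Y, W, V, U) contributes 32 new; branch {V=0, Y=0, Z=1} (X, W, U) contributes 8 new; branch {U=0, V=0, Z=1} (X, Y, W) contributes 4 new; branch {U=1, V=1, Y=1, Z=1} (X, W) contributes 4 new; branch {V=0, Y=0, Z=0} (X, W, U) contributes 0 new; branch {U=0, V=0, Z=0} (X, Y, W) contributes 0 new; branch {U=1, V=1, Y=1, Z=0} (X, W) contributes 0 new; branch {W=1, X=0} (Y, Z, V, U) contributes 4 new; branch {W=1, X=1} (Y, Z, V, U) contributes 4 new. Total: 56.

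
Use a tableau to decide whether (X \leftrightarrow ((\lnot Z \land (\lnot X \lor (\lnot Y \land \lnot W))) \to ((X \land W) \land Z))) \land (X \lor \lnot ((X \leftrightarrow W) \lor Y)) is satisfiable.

Initial set: {((X \leftrightarrow ((\lnot Z \land (\lnot X \lor (\lnot Y \land \lnot W))) \to ((X \land W) \land Z))) \land (X \lor \lnot ((X \leftrightarrow W) \lor Y)))}.
((X \leftrightarrow ((\lnot Z \land (\lnot X \lor (\lnot Y \land \lnot W))) \to ((X \land W) \land Z))) \land (X \lor \lnot ((X \leftrightarrow W) \lor Y))): α-rule — add (X \leftrightarrow ((\lnot Z \land (\lnot X \lor (\lnot Y \land \lnot W))) \to ((X \land W) \land Z))), (X \lor \lnot ((X \leftrightarrow W) \lor Y)).
(X \leftrightarrow ((\lnot Z \land (\lnot X \lor (\lnot Y \land \lnot W))) \to ((X \land W) \land Z))): β-rule — branch into X, ((\lnot Z \land (\lnot X \lor (\lnot Y \land \lnot W))) \to ((X \land W) \land Z))  //  \lnot X, \lnot ((\lnot Z \land (\lnot X \lor (\lnot Y \land \lnot W))) \to ((X \land W) \land Z)).
  branch 1 (add X, ((\lnot Z \land (\lnot X \lor (\lnot Y \land \lnot W))) \to ((X \land W) \land Z))):
    (X \lor \lnot ((X \leftrightarrow W) \lor Y)): β-rule — branch into X  //  \lnot ((X \leftrightarrow W) \lor Y).
      branch 1.1 (add X):
        ((\lnot Z \land (\lnot X \lor (\lnot Y \land \lnot W))) \to ((X \land W) \land Z)): β-rule — branch into \lnot (\lnot Z \land (\lnot X \lor (\lnot Y \land \lnot W)))  //  ((X \land W) \land Z).
          branch 1.1.1 (add \lnot (\lnot Z \land (\lnot X \lor (\lnot Y \land \lnot W)))):
            \lnot (\lnot Z \land (\lnot X \lor (\lnot Y \land \lnot W))): β-rule — branch into \lnot \lnot Z  //  \lnot (\lnot X \lor (\lnot Y \land \lnot W)).
              branch 1.1.1.1 (add \lnot \lnot Z):
                ○ open, literals {X=true, Z=true}.
              branch 1.1.1.2 (add \lnot (\lnot X \lor (\lnot Y \land \lnot W))):
                \lnot (\lnot X \lor (\lnot Y \land \lnot W)): α-rule — add \lnot \lnot X, \lnot (\lnot Y \land \lnot W).
                \lnot (\lnot Y \land \lnot W): β-rule — branch into \lnot \lnot Y  //  \lnot \lnot W.
                  branch 1.1.1.2.1 (add \lnot \lnot Y):
                    ○ open, literals {X=true, Y=true}.
                  branch 1.1.1.2.2 (add \lnot \lnot W):
                    ○ open, literals {W=true, X=true}.
          branch 1.1.2 (add ((X \land W) \land Z)):
            ((X \land W) \land Z): α-rule — add (X \land W), Z.
            (X \land W): α-rule — add X, W.
            ○ open, literals {W=true, X=true, Z=true}.
      branch 1.2 (add \lnot ((X \leftrightarrow W) \lor Y)):
        \lnot ((X \leftrightarrow W) \lor Y): α-rule — add \lnot (X \leftrightarrow W), \lnot Y.
        ((\lnot Z \land (\lnot X \lor (\lnot Y \land \lnot W))) \to ((X \land W) \land Z)): β-rule — branch into \lnot (\lnot Z \land (\lnot X \lor (\lnot Y \land \lnot W)))  //  ((X \land W) \land Z).
          branch 1.2.1 (add \lnot (\lnot Z \land (\lnot X \lor (\lnot Y \land \lnot W)))):
            \lnot (X \leftrightarrow W): β-rule — branch into X, \lnot W  //  \lnot X, W.
              branch 1.2.1.1 (add X, \lnot W):
                \lnot (\lnot Z \land (\lnot X \lor (\lnot Y \land \lnot W))): β-rule — branch into \lnot \lnot Z  //  \lnot (\lnot X \lor (\lnot Y \land \lnot W)).
                  branch 1.2.1.1.1 (add \lnot \lnot Z):
                    ○ open, literals {W=false, X=true, Y=false, Z=true}.
                  branch 1.2.1.1.2 (add \lnot (\lnot X \lor (\lnot Y \land \lnot W))):
                    \lnot (\lnot X \lor (\lnot Y \land \lnot W)): α-rule — add \lnot \lnot X, \lnot (\lnot Y \land \lnot W).
                    \lnot (\lnot Y \land \lnot W): β-rule — branch into \lnot \lnot Y  //  \lnot \lnot W.
                      branch 1.2.1.1.2.1 (add \lnot \lnot Y):
                        × closes — contains both Y and \lnot Y.
                      branch 1.2.1.1.2.2 (add \lnot \lnot W):
                        × closes — contains both W and \lnot W.
              branch 1.2.1.2 (add \lnot X, W):
                × closes — contains both X and \lnot X.
          branch 1.2.2 (add ((X \land W) \land Z)):
            ((X \land W) \land Z): α-rule — add (X \land W), Z.
            (X \land W): α-rule — add X, W.
            \lnot (X \leftrightarrow W): β-rule — branch into X, \lnot W  //  \lnot X, W.
              branch 1.2.2.1 (add X, \lnot W):
                × closes — contains both W and \lnot W.
              branch 1.2.2.2 (add \lnot X, W):
                × closes — contains both X and \lnot X.
  branch 2 (add \lnot X, \lnot ((\lnot Z \land (\lnot X \lor (\lnot Y \land \lnot W))) \to ((X \land W) \land Z))):
    \lnot ((\lnot Z \land (\lnot X \lor (\lnot Y \land \lnot W))) \to ((X \land W) \land Z)): α-rule — add (\lnot Z \land (\lnot X \lor (\lnot Y \land \lnot W))), \lnot ((X \land W) \land Z).
    (\lnot Z \land (\lnot X \lor (\lnot Y \land \lnot W))): α-rule — add \lnot Z, (\lnot X \lor (\lnot Y \land \lnot W)).
    (X \lor \lnot ((X \leftrightarrow W) \lor Y)): β-rule — branch into X  //  \lnot ((X \leftrightarrow W) \lor Y).
      branch 2.1 (add X):
        × closes — contains both X and \lnot X.
      branch 2.2 (add \lnot ((X \leftrightarrow W) \lor Y)):
        \lnot ((X \leftrightarrow W) \lor Y): α-rule — add \lnot (X \leftrightarrow W), \lnot Y.
        \lnot ((X \land W) \land Z): β-rule — branch into \lnot (X \land W)  //  \lnot Z.
          branch 2.2.1 (add \lnot (X \land W)):
            (\lnot X \lor (\lnot Y \land \lnot W)): β-rule — branch into \lnot X  //  (\lnot Y \land \lnot W).
              branch 2.2.1.1 (add \lnot X):
                \lnot (X \leftrightarrow W): β-rule — branch into X, \lnot W  //  \lnot X, W.
                  branch 2.2.1.1.1 (add X, \lnot W):
                    × closes — contains both X and \lnot X.
                  branch 2.2.1.1.2 (add \lnot X, W):
                    \lnot (X \land W): β-rule — branch into \lnot X  //  \lnot W.
                      branch 2.2.1.1.2.1 (add \lnot X):
                        ○ open, literals {W=true, X=false, Y=false, Z=false}.
                      branch 2.2.1.1.2.2 (add \lnot W):
                        × closes — contains both W and \lnot W.
              branch 2.2.1.2 (add (\lnot Y \land \lnot W)):
                (\lnot Y \land \lnot W): α-rule — add \lnot Y, \lnot W.
                \lnot (X \leftrightarrow W): β-rule — branch into X, \lnot W  //  \lnot X, W.
                  branch 2.2.1.2.1 (add X, \lnot W):
                    × closes — contains both X and \lnot X.
                  branch 2.2.1.2.2 (add \lnot X, W):
                    × closes — contains both W and \lnot W.
          branch 2.2.2 (add \lnot Z):
            (\lnot X \lor (\lnot Y \land \lnot W)): β-rule — branch into \lnot X  //  (\lnot Y \land \lnot W).
              branch 2.2.2.1 (add \lnot X):
                \lnot (X \leftrightarrow W): β-rule — branch into X, \lnot W  //  \lnot X, W.
                  branch 2.2.2.1.1 (add X, \lnot W):
                    × closes — contains both X and \lnot X.
                  branch 2.2.2.1.2 (add \lnot X, W):
                    ○ open, literals {W=true, X=false, Y=false, Z=false}.
              branch 2.2.2.2 (add (\lnot Y \land \lnot W)):
                (\lnot Y \land \lnot W): α-rule — add \lnot Y, \lnot W.
                \lnot (X \leftrightarrow W): β-rule — branch into X, \lnot W  //  \lnot X, W.
                  branch 2.2.2.2.1 (add X, \lnot W):
                    × closes — contains both X and \lnot X.
                  branch 2.2.2.2.2 (add \lnot X, W):
                    × closes — contains both W and \lnot W.
13 branches closed, 7 open.
An open branch gives a satisfying assignment: X=true, Z=true.

Satisfiable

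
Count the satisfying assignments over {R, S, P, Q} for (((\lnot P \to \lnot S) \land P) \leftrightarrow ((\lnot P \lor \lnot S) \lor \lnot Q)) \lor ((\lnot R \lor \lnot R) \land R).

Initial set: {((((\lnot P \to \lnot S) \land P) \leftrightarrow ((\lnot P \lor \lnot S) \lor \lnot Q)) \lor ((\lnot R \lor \lnot R) \land R))}.
((((\lnot P \to \lnot S) \land P) \leftrightarrow ((\lnot P \lor \lnot S) \lor \lnot Q)) \lor ((\lnot R \lor \lnot R) \land R)): β-rule — branch into (((\lnot P \to \lnot S) \land P) \leftrightarrow ((\lnot P \lor \lnot S) \lor \lnot Q))  //  ((\lnot R \lor \lnot R) \land R).
  branch 1 (add (((\lnot P \to \lnot S) \land P) \leftrightarrow ((\lnot P \lor \lnot S) \lor \lnot Q))):
    (((\lnot P \to \lnot S) \land P) \leftrightarrow ((\lnot P \lor \lnot S) \lor \lnot Q)): β-rule — branch into ((\lnot P \to \lnot S) \land P), ((\lnot P \lor \lnot S) \lor \lnot Q)  //  \lnot ((\lnot P \to \lnot S) \land P), \lnot ((\lnot P \lor \lnot S) \lor \lnot Q).
      branch 1.1 (add ((\lnot P \to \lnot S) \land P), ((\lnot P \lor \lnot S) \lor \lnot Q)):
        ((\lnot P \to \lnot S) \land P): α-rule — add (\lnot P \to \lnot S), P.
        ((\lnot P \lor \lnot S) \lor \lnot Q): β-rule — branch into (\lnot P \lor \lnot S)  //  \lnot Q.
          branch 1.1.1 (add (\lnot P \lor \lnot S)):
            (\lnot P \to \lnot S): β-rule — branch into \lnot \lnot P  //  \lnot S.
              branch 1.1.1.1 (add \lnot \lnot P):
                (\lnot P \lor \lnot S): β-rule — branch into \lnot P  //  \lnot S.
                  branch 1.1.1.1.1 (add \lnot P):
                    × closes — contains both P and \lnot P.
                  branch 1.1.1.1.2 (add \lnot S):
                    ○ open, literals {P=T, S=F}.
              branch 1.1.1.2 (add \lnot S):
                (\lnot P \lor \lnot S): β-rule — branch into \lnot P  //  \lnot S.
                  branch 1.1.1.2.1 (add \lnot P):
                    × closes — contains both P and \lnot P.
                  branch 1.1.1.2.2 (add \lnot S):
                    ○ open, literals {P=T, S=F}.
          branch 1.1.2 (add \lnot Q):
            (\lnot P \to \lnot S): β-rule — branch into \lnot \lnot P  //  \lnot S.
              branch 1.1.2.1 (add \lnot \lnot P):
                ○ open, literals {P=T, Q=F}.
              branch 1.1.2.2 (add \lnot S):
                ○ open, literals {P=T, Q=F, S=F}.
      branch 1.2 (add \lnot ((\lnot P \to \lnot S) \land P), \lnot ((\lnot P \lor \lnot S) \lor \lnot Q)):
        \lnot ((\lnot P \lor \lnot S) \lor \lnot Q): α-rule — add \lnot (\lnot P \lor \lnot S), \lnot \lnot Q.
        \lnot (\lnot P \lor \lnot S): α-rule — add \lnot \lnot P, \lnot \lnot S.
        \lnot ((\lnot P \to \lnot S) \land P): β-rule — branch into \lnot (\lnot P \to \lnot S)  //  \lnot P.
          branch 1.2.1 (add \lnot (\lnot P \to \lnot S)):
            \lnot (\lnot P \to \lnot S): α-rule — add \lnot P, \lnot \lnot S.
            × closes — contains both P and \lnot P.
          branch 1.2.2 (add \lnot P):
            × closes — contains both P and \lnot P.
  branch 2 (add ((\lnot R \lor \lnot R) \land R)):
    ((\lnot R \lor \lnot R) \land R): α-rule — add (\lnot R \lor \lnot R), R.
    (\lnot R \lor \lnot R): β-rule — branch into \lnot R  //  \lnot R.
      branch 2.1 (add \lnot R):
        × closes — contains both R and \lnot R.
      branch 2.2 (add \lnot R):
        × closes — contains both R and \lnot R.
6 branches closed, 4 open.
Each open branch fixes some atoms; the unmentioned ones are free. Counting distinct full assignments: branch {P=T, S=F} (R, Q) contributes 4 new; branch {P=T, S=F} (R, Q) contributes 0 new; branch {P=T, Q=F} (R, S) contributes 2 new; branch {P=T, Q=F, S=F} (R) contributes 0 new. Total: 6.

6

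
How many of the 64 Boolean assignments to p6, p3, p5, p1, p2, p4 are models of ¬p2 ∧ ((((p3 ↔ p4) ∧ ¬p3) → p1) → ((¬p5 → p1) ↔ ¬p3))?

Initial set: {(¬p2 ∧ ((((p3 ↔ p4) ∧ ¬p3) → p1) → ((¬p5 → p1) ↔ ¬p3)))}.
(¬p2 ∧ ((((p3 ↔ p4) ∧ ¬p3) → p1) → ((¬p5 → p1) ↔ ¬p3))): α-rule — add ¬p2, ((((p3 ↔ p4) ∧ ¬p3) → p1) → ((¬p5 → p1) ↔ ¬p3)).
((((p3 ↔ p4) ∧ ¬p3) → p1) → ((¬p5 → p1) ↔ ¬p3)): β-rule — branch into ¬(((p3 ↔ p4) ∧ ¬p3) → p1)  //  ((¬p5 → p1) ↔ ¬p3).
  branch 1 (add ¬(((p3 ↔ p4) ∧ ¬p3) → p1)):
    ¬(((p3 ↔ p4) ∧ ¬p3) → p1): α-rule — add ((p3 ↔ p4) ∧ ¬p3), ¬p1.
    ((p3 ↔ p4) ∧ ¬p3): α-rule — add (p3 ↔ p4), ¬p3.
    (p3 ↔ p4): β-rule — branch into p3, p4  //  ¬p3, ¬p4.
      branch 1.1 (add p3, p4):
        × closes — contains both p3 and ¬p3.
      branch 1.2 (add ¬p3, ¬p4):
        ○ open, literals {p1=0, p2=0, p3=0, p4=0}.
  branch 2 (add ((¬p5 → p1) ↔ ¬p3)):
    ((¬p5 → p1) ↔ ¬p3): β-rule — branch into (¬p5 → p1), ¬p3  //  ¬(¬p5 → p1), ¬¬p3.
      branch 2.1 (add (¬p5 → p1), ¬p3):
        (¬p5 → p1): β-rule — branch into ¬¬p5  //  p1.
          branch 2.1.1 (add ¬¬p5):
            ○ open, literals {p2=0, p3=0, p5=1}.
          branch 2.1.2 (add p1):
            ○ open, literals {p1=1, p2=0, p3=0}.
      branch 2.2 (add ¬(¬p5 → p1), ¬¬p3):
        ¬(¬p5 → p1): α-rule — add ¬p5, ¬p1.
        ○ open, literals {p1=0, p2=0, p3=1, p5=0}.
1 branch closed, 4 open.
Each open branch fixes some atoms; the unmentioned ones are free. Counting distinct full assignments: branch {p1=0, p2=0, p3=0, p4=0} (p6, p5) contributes 4 new; branch {p2=0, p3=0, p5=1} (p6, p1, p4) contributes 6 new; branch {p1=1, p2=0, p3=0} (p6, p5, p4) contributes 4 new; branch {p1=0, p2=0, p3=1, p5=0} (p6, p4) contributes 4 new. Total: 18.

18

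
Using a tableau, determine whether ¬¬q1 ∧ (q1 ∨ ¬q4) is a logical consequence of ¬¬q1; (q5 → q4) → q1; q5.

Initial set: {¬¬q1; ((q5 → q4) → q1); q5; ¬(¬¬q1 ∧ (q1 ∨ ¬q4))}.
¬¬q1: drop double negation, giving q1.
((q5 → q4) → q1): β-rule — branch into ¬(q5 → q4)  //  q1.
  branch 1 (add ¬(q5 → q4)):
    ¬(q5 → q4): α-rule — add q5, ¬q4.
    ¬(¬¬q1 ∧ (q1 ∨ ¬q4)): β-rule — branch into ¬¬¬q1  //  ¬(q1 ∨ ¬q4).
      branch 1.1 (add ¬¬¬q1):
        ¬¬¬q1: drop double negation, giving ¬q1.
        × closes — contains both q1 and ¬q1.
      branch 1.2 (add ¬(q1 ∨ ¬q4)):
        ¬(q1 ∨ ¬q4): α-rule — add ¬q1, ¬¬q4.
        × closes — contains both q1 and ¬q1.
  branch 2 (add q1):
    ¬(¬¬q1 ∧ (q1 ∨ ¬q4)): β-rule — branch into ¬¬¬q1  //  ¬(q1 ∨ ¬q4).
      branch 2.1 (add ¬¬¬q1):
        ¬¬¬q1: drop double negation, giving ¬q1.
        × closes — contains both q1 and ¬q1.
      branch 2.2 (add ¬(q1 ∨ ¬q4)):
        ¬(q1 ∨ ¬q4): α-rule — add ¬q1, ¬¬q4.
        × closes — contains both q1 and ¬q1.
All 4 branches close.
Every branch closed, so the premises entail the conclusion.

Yes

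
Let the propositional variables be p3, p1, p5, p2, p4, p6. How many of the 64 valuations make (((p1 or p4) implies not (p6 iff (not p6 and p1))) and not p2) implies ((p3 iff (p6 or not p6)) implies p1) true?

Initial set: {((((p1 or p4) implies not (p6 iff (not p6 and p1))) and not p2) implies ((p3 iff (p6 or not p6)) implies p1))}.
((((p1 or p4) implies not (p6 iff (not p6 and p1))) and not p2) implies ((p3 iff (p6 or not p6)) implies p1)): β-rule — branch into not (((p1 or p4) implies not (p6 iff (not p6 and p1))) and not p2)  //  ((p3 iff (p6 or not p6)) implies p1).
  branch 1 (add not (((p1 or p4) implies not (p6 iff (not p6 and p1))) and not p2)):
    not (((p1 or p4) implies not (p6 iff (not p6 and p1))) and not p2): β-rule — branch into not ((p1 or p4) implies not (p6 iff (not p6 and p1)))  //  not not p2.
      branch 1.1 (add not ((p1 or p4) implies not (p6 iff (not p6 and p1)))):
        not ((p1 or p4) implies not (p6 iff (not p6 and p1))): α-rule — add (p1 or p4), not not (p6 iff (not p6 and p1)).
        (p1 or p4): β-rule — branch into p1  //  p4.
          branch 1.1.1 (add p1):
            not not (p6 iff (not p6 and p1)): β-rule — branch into p6, (not p6 and p1)  //  not p6, not (not p6 and p1).
              branch 1.1.1.1 (add p6, (not p6 and p1)):
                (not p6 and p1): α-rule — add not p6, p1.
                × closes — contains both p6 and not p6.
              branch 1.1.1.2 (add not p6, not (not p6 and p1)):
                not (not p6 and p1): β-rule — branch into not not p6  //  not p1.
                  branch 1.1.1.2.1 (add not not p6):
                    × closes — contains both p6 and not p6.
                  branch 1.1.1.2.2 (add not p1):
                    × closes — contains both p1 and not p1.
          branch 1.1.2 (add p4):
            not not (p6 iff (not p6 and p1)): β-rule — branch into p6, (not p6 and p1)  //  not p6, not (not p6 and p1).
              branch 1.1.2.1 (add p6, (not p6 and p1)):
                (not p6 and p1): α-rule — add not p6, p1.
                × closes — contains both p6 and not p6.
              branch 1.1.2.2 (add not p6, not (not p6 and p1)):
                not (not p6 and p1): β-rule — branch into not not p6  //  not p1.
                  branch 1.1.2.2.1 (add not not p6):
                    × closes — contains both p6 and not p6.
                  branch 1.1.2.2.2 (add not p1):
                    ○ open, literals {p1=F, p4=T, p6=F}.
      branch 1.2 (add not not p2):
        ○ open, literals {p2=T}.
  branch 2 (add ((p3 iff (p6 or not p6)) implies p1)):
    ((p3 iff (p6 or not p6)) implies p1): β-rule — branch into not (p3 iff (p6 or not p6))  //  p1.
      branch 2.1 (add not (p3 iff (p6 or not p6))):
        not (p3 iff (p6 or not p6)): β-rule — branch into p3, not (p6 or not p6)  //  not p3, (p6 or not p6).
          branch 2.1.1 (add p3, not (p6 or not p6)):
            not (p6 or not p6): α-rule — add not p6, not not p6.
            × closes — contains both p6 and not p6.
          branch 2.1.2 (add not p3, (p6 or not p6)):
            (p6 or not p6): β-rule — branch into p6  //  not p6.
              branch 2.1.2.1 (add p6):
                ○ open, literals {p3=F, p6=T}.
              branch 2.1.2.2 (add not p6):
                ○ open, literals {p3=F, p6=F}.
      branch 2.2 (add p1):
        ○ open, literals {p1=T}.
6 branches closed, 5 open.
Each open branch fixes some atoms; the unmentioned ones are free. Counting distinct full assignments: branch {p1=F, p4=T, p6=F} (p3, p5, p2) contributes 8 new; branch {p2=T} (p3, p1, p5, p4, p6) contributes 28 new; branch {p3=F, p6=T} (p1, p5, p2, p4) contributes 8 new; branch {p3=F, p6=F} (p1, p5, p2, p4) contributes 6 new; branch {p1=T} (p3, p5, p2, p4, p6) contributes 8 new. Total: 58.

58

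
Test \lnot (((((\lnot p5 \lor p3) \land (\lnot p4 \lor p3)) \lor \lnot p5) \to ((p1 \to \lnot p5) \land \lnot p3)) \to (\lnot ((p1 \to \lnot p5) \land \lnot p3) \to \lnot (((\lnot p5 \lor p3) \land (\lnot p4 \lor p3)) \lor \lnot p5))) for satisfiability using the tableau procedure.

Initial set: {\lnot (((((\lnot p5 \lor p3) \land (\lnot p4 \lor p3)) \lor \lnot p5) \to ((p1 \to \lnot p5) \land \lnot p3)) \to (\lnot ((p1 \to \lnot p5) \land \lnot p3) \to \lnot (((\lnot p5 \lor p3) \land (\lnot p4 \lor p3)) \lor \lnot p5)))}.
\lnot (((((\lnot p5 \lor p3) \land (\lnot p4 \lor p3)) \lor \lnot p5) \to ((p1 \to \lnot p5) \land \lnot p3)) \to (\lnot ((p1 \to \lnot p5) \land \lnot p3) \to \lnot (((\lnot p5 \lor p3) \land (\lnot p4 \lor p3)) \lor \lnot p5))): α-rule — add ((((\lnot p5 \lor p3) \land (\lnot p4 \lor p3)) \lor \lnot p5) \to ((p1 \to \lnot p5) \land \lnot p3)), \lnot (\lnot ((p1 \to \lnot p5) \land \lnot p3) \to \lnot (((\lnot p5 \lor p3) \land (\lnot p4 \lor p3)) \lor \lnot p5)).
\lnot (\lnot ((p1 \to \lnot p5) \land \lnot p3) \to \lnot (((\lnot p5 \lor p3) \land (\lnot p4 \lor p3)) \lor \lnot p5)): α-rule — add \lnot ((p1 \to \lnot p5) \land \lnot p3), \lnot \lnot (((\lnot p5 \lor p3) \land (\lnot p4 \lor p3)) \lor \lnot p5).
((((\lnot p5 \lor p3) \land (\lnot p4 \lor p3)) \lor \lnot p5) \to ((p1 \to \lnot p5) \land \lnot p3)): β-rule — branch into \lnot (((\lnot p5 \lor p3) \land (\lnot p4 \lor p3)) \lor \lnot p5)  //  ((p1 \to \lnot p5) \land \lnot p3).
  branch 1 (add \lnot (((\lnot p5 \lor p3) \land (\lnot p4 \lor p3)) \lor \lnot p5)):
    \lnot (((\lnot p5 \lor p3) \land (\lnot p4 \lor p3)) \lor \lnot p5): α-rule — add \lnot ((\lnot p5 \lor p3) \land (\lnot p4 \lor p3)), \lnot \lnot p5.
    \lnot ((p1 \to \lnot p5) \land \lnot p3): β-rule — branch into \lnot (p1 \to \lnot p5)  //  \lnot \lnot p3.
      branch 1.1 (add \lnot (p1 \to \lnot p5)):
        \lnot (p1 \to \lnot p5): α-rule — add p1, \lnot \lnot p5.
        \lnot \lnot (((\lnot p5 \lor p3) \land (\lnot p4 \lor p3)) \lor \lnot p5): β-rule — branch into ((\lnot p5 \lor p3) \land (\lnot p4 \lor p3))  //  \lnot p5.
          branch 1.1.1 (add ((\lnot p5 \lor p3) \land (\lnot p4 \lor p3))):
            ((\lnot p5 \lor p3) \land (\lnot p4 \lor p3)): α-rule — add (\lnot p5 \lor p3), (\lnot p4 \lor p3).
            \lnot ((\lnot p5 \lor p3) \land (\lnot p4 \lor p3)): β-rule — branch into \lnot (\lnot p5 \lor p3)  //  \lnot (\lnot p4 \lor p3).
              branch 1.1.1.1 (add \lnot (\lnot p5 \lor p3)):
                \lnot (\lnot p5 \lor p3): α-rule — add \lnot \lnot p5, \lnot p3.
                (\lnot p5 \lor p3): β-rule — branch into \lnot p5  //  p3.
                  branch 1.1.1.1.1 (add \lnot p5):
                    × closes — contains both p5 and \lnot p5.
                  branch 1.1.1.1.2 (add p3):
                    × closes — contains both p3 and \lnot p3.
              branch 1.1.1.2 (add \lnot (\lnot p4 \lor p3)):
                \lnot (\lnot p4 \lor p3): α-rule — add \lnot \lnot p4, \lnot p3.
                (\lnot p5 \lor p3): β-rule — branch into \lnot p5  //  p3.
                  branch 1.1.1.2.1 (add \lnot p5):
                    × closes — contains both p5 and \lnot p5.
                  branch 1.1.1.2.2 (add p3):
                    × closes — contains both p3 and \lnot p3.
          branch 1.1.2 (add \lnot p5):
            × closes — contains both p5 and \lnot p5.
      branch 1.2 (add \lnot \lnot p3):
        \lnot \lnot (((\lnot p5 \lor p3) \land (\lnot p4 \lor p3)) \lor \lnot p5): β-rule — branch into ((\lnot p5 \lor p3) \land (\lnot p4 \lor p3))  //  \lnot p5.
          branch 1.2.1 (add ((\lnot p5 \lor p3) \land (\lnot p4 \lor p3))):
            ((\lnot p5 \lor p3) \land (\lnot p4 \lor p3)): α-rule — add (\lnot p5 \lor p3), (\lnot p4 \lor p3).
            \lnot ((\lnot p5 \lor p3) \land (\lnot p4 \lor p3)): β-rule — branch into \lnot (\lnot p5 \lor p3)  //  \lnot (\lnot p4 \lor p3).
              branch 1.2.1.1 (add \lnot (\lnot p5 \lor p3)):
                \lnot (\lnot p5 \lor p3): α-rule — add \lnot \lnot p5, \lnot p3.
                × closes — contains both p3 and \lnot p3.
              branch 1.2.1.2 (add \lnot (\lnot p4 \lor p3)):
                \lnot (\lnot p4 \lor p3): α-rule — add \lnot \lnot p4, \lnot p3.
                × closes — contains both p3 and \lnot p3.
          branch 1.2.2 (add \lnot p5):
            × closes — contains both p5 and \lnot p5.
  branch 2 (add ((p1 \to \lnot p5) \land \lnot p3)):
    ((p1 \to \lnot p5) \land \lnot p3): α-rule — add (p1 \to \lnot p5), \lnot p3.
    \lnot ((p1 \to \lnot p5) \land \lnot p3): β-rule — branch into \lnot (p1 \to \lnot p5)  //  \lnot \lnot p3.
      branch 2.1 (add \lnot (p1 \to \lnot p5)):
        \lnot (p1 \to \lnot p5): α-rule — add p1, \lnot \lnot p5.
        \lnot \lnot (((\lnot p5 \lor p3) \land (\lnot p4 \lor p3)) \lor \lnot p5): β-rule — branch into ((\lnot p5 \lor p3) \land (\lnot p4 \lor p3))  //  \lnot p5.
          branch 2.1.1 (add ((\lnot p5 \lor p3) \land (\lnot p4 \lor p3))):
            ((\lnot p5 \lor p3) \land (\lnot p4 \lor p3)): α-rule — add (\lnot p5 \lor p3), (\lnot p4 \lor p3).
            (p1 \to \lnot p5): β-rule — branch into \lnot p1  //  \lnot p5.
              branch 2.1.1.1 (add \lnot p1):
                × closes — contains both p1 and \lnot p1.
              branch 2.1.1.2 (add \lnot p5):
                × closes — contains both p5 and \lnot p5.
          branch 2.1.2 (add \lnot p5):
            × closes — contains both p5 and \lnot p5.
      branch 2.2 (add \lnot \lnot p3):
        × closes — contains both p3 and \lnot p3.
All 12 branches close.
Every branch closed; the formula is unsatisfiable.

Unsatisfiable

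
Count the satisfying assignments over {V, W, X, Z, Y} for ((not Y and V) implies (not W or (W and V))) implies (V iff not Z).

16

Initial set: {(((not Y and V) implies (not W or (W and V))) implies (V iff not Z))}.
(((not Y and V) implies (not W or (W and V))) implies (V iff not Z)): β-rule — branch into not ((not Y and V) implies (not W or (W and V)))  //  (V iff not Z).
  branch 1 (add not ((not Y and V) implies (not W or (W and V)))):
    not ((not Y and V) implies (not W or (W and V))): α-rule — add (not Y and V), not (not W or (W and V)).
    (not Y and V): α-rule — add not Y, V.
    not (not W or (W and V)): α-rule — add not not W, not (W and V).
    not (W and V): β-rule — branch into not W  //  not V.
      branch 1.1 (add not W):
        × closes — contains both W and not W.
      branch 1.2 (add not V):
        × closes — contains both V and not V.
  branch 2 (add (V iff not Z)):
    (V iff not Z): β-rule — branch into V, not Z  //  not V, not not Z.
      branch 2.1 (add V, not Z):
        ○ open, literals {V=1, Z=0}.
      branch 2.2 (add not V, not not Z):
        ○ open, literals {V=0, Z=1}.
2 branches closed, 2 open.
Each open branch fixes some atoms; the unmentioned ones are free. Counting distinct full assignments: branch {V=1, Z=0} (W, X, Y) contributes 8 new; branch {V=0, Z=1} (W, X, Y) contributes 8 new. Total: 16.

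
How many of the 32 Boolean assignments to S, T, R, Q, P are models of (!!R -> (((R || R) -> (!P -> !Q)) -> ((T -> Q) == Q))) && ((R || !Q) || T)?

Initial set: {((!!R -> (((R || R) -> (!P -> !Q)) -> ((T -> Q) == Q))) && ((R || !Q) || T))}.
((!!R -> (((R || R) -> (!P -> !Q)) -> ((T -> Q) == Q))) && ((R || !Q) || T)): α-rule — add (!!R -> (((R || R) -> (!P -> !Q)) -> ((T -> Q) == Q))), ((R || !Q) || T).
(!!R -> (((R || R) -> (!P -> !Q)) -> ((T -> Q) == Q))): β-rule — branch into !!!R  //  (((R || R) -> (!P -> !Q)) -> ((T -> Q) == Q)).
  branch 1 (add !!!R):
    !!!R: drop double negation, giving !R.
    ((R || !Q) || T): β-rule — branch into (R || !Q)  //  T.
      branch 1.1 (add (R || !Q)):
        (R || !Q): β-rule — branch into R  //  !Q.
          branch 1.1.1 (add R):
            × closes — contains both R and !R.
          branch 1.1.2 (add !Q):
            ○ open, literals {Q=false, R=false}.
      branch 1.2 (add T):
        ○ open, literals {R=false, T=true}.
  branch 2 (add (((R || R) -> (!P -> !Q)) -> ((T -> Q) == Q))):
    ((R || !Q) || T): β-rule — branch into (R || !Q)  //  T.
      branch 2.1 (add (R || !Q)):
        (((R || R) -> (!P -> !Q)) -> ((T -> Q) == Q)): β-rule — branch into !((R || R) -> (!P -> !Q))  //  ((T -> Q) == Q).
          branch 2.1.1 (add !((R || R) -> (!P -> !Q))):
            !((R || R) -> (!P -> !Q)): α-rule — add (R || R), !(!P -> !Q).
            !(!P -> !Q): α-rule — add !P, !!Q.
            (R || !Q): β-rule — branch into R  //  !Q.
              branch 2.1.1.1 (add R):
                (R || R): β-rule — branch into R  //  R.
                  branch 2.1.1.1.1 (add R):
                    ○ open, literals {P=false, Q=true, R=true}.
                  branch 2.1.1.1.2 (add R):
                    ○ open, literals {P=false, Q=true, R=true}.
              branch 2.1.1.2 (add !Q):
                × closes — contains both Q and !Q.
          branch 2.1.2 (add ((T -> Q) == Q)):
            (R || !Q): β-rule — branch into R  //  !Q.
              branch 2.1.2.1 (add R):
                ((T -> Q) == Q): β-rule — branch into (T -> Q), Q  //  !(T -> Q), !Q.
                  branch 2.1.2.1.1 (add (T -> Q), Q):
                    (T -> Q): β-rule — branch into !T  //  Q.
                      branch 2.1.2.1.1.1 (add !T):
                        ○ open, literals {Q=true, R=true, T=false}.
                      branch 2.1.2.1.1.2 (add Q):
                        ○ open, literals {Q=true, R=true}.
                  branch 2.1.2.1.2 (add !(T -> Q), !Q):
                    !(T -> Q): α-rule — add T, !Q.
                    ○ open, literals {Q=false, R=true, T=true}.
              branch 2.1.2.2 (add !Q):
                ((T -> Q) == Q): β-rule — branch into (T -> Q), Q  //  !(T -> Q), !Q.
                  branch 2.1.2.2.1 (add (T -> Q), Q):
                    × closes — contains both Q and !Q.
                  branch 2.1.2.2.2 (add !(T -> Q), !Q):
                    !(T -> Q): α-rule — add T, !Q.
                    ○ open, literals {Q=false, T=true}.
      branch 2.2 (add T):
        (((R || R) -> (!P -> !Q)) -> ((T -> Q) == Q)): β-rule — branch into !((R || R) -> (!P -> !Q))  //  ((T -> Q) == Q).
          branch 2.2.1 (add !((R || R) -> (!P -> !Q))):
            !((R || R) -> (!P -> !Q)): α-rule — add (R || R), !(!P -> !Q).
            !(!P -> !Q): α-rule — add !P, !!Q.
            (R || R): β-rule — branch into R  //  R.
              branch 2.2.1.1 (add R):
                ○ open, literals {P=false, Q=true, R=true, T=true}.
              branch 2.2.1.2 (add R):
                ○ open, literals {P=false, Q=true, R=true, T=true}.
          branch 2.2.2 (add ((T -> Q) == Q)):
            ((T -> Q) == Q): β-rule — branch into (T -> Q), Q  //  !(T -> Q), !Q.
              branch 2.2.2.1 (add (T -> Q), Q):
                (T -> Q): β-rule — branch into !T  //  Q.
                  branch 2.2.2.1.1 (add !T):
                    × closes — contains both T and !T.
                  branch 2.2.2.1.2 (add Q):
                    ○ open, literals {Q=true, T=true}.
              branch 2.2.2.2 (add !(T -> Q), !Q):
                !(T -> Q): α-rule — add T, !Q.
                ○ open, literals {Q=false, T=true}.
4 branches closed, 12 open.
Each open branch fixes some atoms; the unmentioned ones are free. Counting distinct full assignments: branch {Q=false, R=false} (S, T, P) contributes 8 new; branch {R=false, T=true} (S, Q, P) contributes 4 new; branch {P=false, Q=true, R=true} (S, T) contributes 4 new; branch {P=false, Q=true, R=true} (S, T) contributes 0 new; branch {Q=true, R=true, T=false} (S, P) contributes 2 new; branch {Q=true, R=true} (S, T, P) contributes 2 new; branch {Q=false, R=true, T=true} (S, P) contributes 4 new; branch {Q=false, T=true} (S, R, P) contributes 0 new; branch {P=false, Q=true, R=true, T=true} (S) contributes 0 new; branch {P=false, Q=true, R=true, T=true} (S) contributes 0 new; branch {Q=true, T=true} (S, R, P) contributes 0 new; branch {Q=false, T=true} (S, R, P) contributes 0 new. Total: 24.

24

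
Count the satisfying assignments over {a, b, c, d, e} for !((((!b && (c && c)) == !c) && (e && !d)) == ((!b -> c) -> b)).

Initial set: {!((((!b && (c && c)) == !c) && (e && !d)) == ((!b -> c) -> b))}.
!((((!b && (c && c)) == !c) && (e && !d)) == ((!b -> c) -> b)): β-rule — branch into (((!b && (c && c)) == !c) && (e && !d)), !((!b -> c) -> b)  //  !(((!b && (c && c)) == !c) && (e && !d)), ((!b -> c) -> b).
  branch 1 (add (((!b && (c && c)) == !c) && (e && !d)), !((!b -> c) -> b)):
    (((!b && (c && c)) == !c) && (e && !d)): α-rule — add ((!b && (c && c)) == !c), (e && !d).
    !((!b -> c) -> b): α-rule — add (!b -> c), !b.
    (e && !d): α-rule — add e, !d.
    ((!b && (c && c)) == !c): β-rule — branch into (!b && (c && c)), !c  //  !(!b && (c && c)), !!c.
      branch 1.1 (add (!b && (c && c)), !c):
        (!b && (c && c)): α-rule — add !b, (c && c).
        (c && c): α-rule — add c, c.
        × closes — contains both c and !c.
      branch 1.2 (add !(!b && (c && c)), !!c):
        (!b -> c): β-rule — branch into !!b  //  c.
          branch 1.2.1 (add !!b):
            × closes — contains both b and !b.
          branch 1.2.2 (add c):
            !(!b && (c && c)): β-rule — branch into !!b  //  !(c && c).
              branch 1.2.2.1 (add !!b):
                × closes — contains both b and !b.
              branch 1.2.2.2 (add !(c && c)):
                !(c && c): β-rule — branch into !c  //  !c.
                  branch 1.2.2.2.1 (add !c):
                    × closes — contains both c and !c.
                  branch 1.2.2.2.2 (add !c):
                    × closes — contains both c and !c.
  branch 2 (add !(((!b && (c && c)) == !c) && (e && !d)), ((!b -> c) -> b)):
    !(((!b && (c && c)) == !c) && (e && !d)): β-rule — branch into !((!b && (c && c)) == !c)  //  !(e && !d).
      branch 2.1 (add !((!b && (c && c)) == !c)):
        ((!b -> c) -> b): β-rule — branch into !(!b -> c)  //  b.
          branch 2.1.1 (add !(!b -> c)):
            !(!b -> c): α-rule — add !b, !c.
            !((!b && (c && c)) == !c): β-rule — branch into (!b && (c && c)), !!c  //  !(!b && (c && c)), !c.
              branch 2.1.1.1 (add (!b && (c && c)), !!c):
                × closes — contains both c and !c.
              branch 2.1.1.2 (add !(!b && (c && c)), !c):
                !(!b && (c && c)): β-rule — branch into !!b  //  !(c && c).
                  branch 2.1.1.2.1 (add !!b):
                    × closes — contains both b and !b.
                  branch 2.1.1.2.2 (add !(c && c)):
                    !(c && c): β-rule — branch into !c  //  !c.
                      branch 2.1.1.2.2.1 (add !c):
                        ○ open, literals {b=0, c=0}.
                      branch 2.1.1.2.2.2 (add !c):
                        ○ open, literals {b=0, c=0}.
          branch 2.1.2 (add b):
            !((!b && (c && c)) == !c): β-rule — branch into (!b && (c && c)), !!c  //  !(!b && (c && c)), !c.
              branch 2.1.2.1 (add (!b && (c && c)), !!c):
                (!b && (c && c)): α-rule — add !b, (c && c).
                × closes — contains both b and !b.
              branch 2.1.2.2 (add !(!b && (c && c)), !c):
                !(!b && (c && c)): β-rule — branch into !!b  //  !(c && c).
                  branch 2.1.2.2.1 (add !!b):
                    ○ open, literals {b=1, c=0}.
                  branch 2.1.2.2.2 (add !(c && c)):
                    !(c && c): β-rule — branch into !c  //  !c.
                      branch 2.1.2.2.2.1 (add !c):
                        ○ open, literals {b=1, c=0}.
                      branch 2.1.2.2.2.2 (add !c):
                        ○ open, literals {b=1, c=0}.
      branch 2.2 (add !(e && !d)):
        ((!b -> c) -> b): β-rule — branch into !(!b -> c)  //  b.
          branch 2.2.1 (add !(!b -> c)):
            !(!b -> c): α-rule — add !b, !c.
            !(e && !d): β-rule — branch into !e  //  !!d.
              branch 2.2.1.1 (add !e):
                ○ open, literals {b=0, c=0, e=0}.
              branch 2.2.1.2 (add !!d):
                ○ open, literals {b=0, c=0, d=1}.
          branch 2.2.2 (add b):
            !(e && !d): β-rule — branch into !e  //  !!d.
              branch 2.2.2.1 (add !e):
                ○ open, literals {b=1, e=0}.
              branch 2.2.2.2 (add !!d):
                ○ open, literals {b=1, d=1}.
8 branches closed, 9 open.
Each open branch fixes some atoms; the unmentioned ones are free. Counting distinct full assignments: branch {b=0, c=0} (a, d, e) contributes 8 new; branch {b=0, c=0} (a, d, e) contributes 0 new; branch {b=1, c=0} (a, d, e) contributes 8 new; branch {b=1, c=0} (a, d, e) contributes 0 new; branch {b=1, c=0} (a, d, e) contributes 0 new; branch {b=0, c=0, e=0} (a, d) contributes 0 new; branch {b=0, c=0, d=1} (a, e) contributes 0 new; branch {b=1, e=0} (a, c, d) contributes 4 new; branch {b=1, d=1} (a, c, e) contributes 2 new. Total: 22.

22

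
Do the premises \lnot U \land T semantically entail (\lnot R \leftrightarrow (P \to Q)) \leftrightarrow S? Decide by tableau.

Initial set: {T (\lnot U \land T); F ((\lnot R \leftrightarrow (P \to Q)) \leftrightarrow S)}.
T (\lnot U \land T): α-rule — add T \lnot U, T T.
F ((\lnot R \leftrightarrow (P \to Q)) \leftrightarrow S): β-rule — branch into T (\lnot R \leftrightarrow (P \to Q)), F S  //  F (\lnot R \leftrightarrow (P \to Q)), T S.
  branch 1 (add T (\lnot R \leftrightarrow (P \to Q)), F S):
    T (\lnot R \leftrightarrow (P \to Q)): β-rule — branch into T \lnot R, T (P \to Q)  //  F \lnot R, F (P \to Q).
      branch 1.1 (add T \lnot R, T (P \to Q)):
        T (P \to Q): β-rule — branch into F P  //  T Q.
          branch 1.1.1 (add F P):
            ○ open, literals {P=false, R=false, S=false, T=true, U=false}.
          branch 1.1.2 (add T Q):
            ○ open, literals {Q=true, R=false, S=false, T=true, U=false}.
      branch 1.2 (add F \lnot R, F (P \to Q)):
        F (P \to Q): α-rule — add T P, F Q.
        ○ open, literals {P=true, Q=false, R=true, S=false, T=true, U=false}.
  branch 2 (add F (\lnot R \leftrightarrow (P \to Q)), T S):
    F (\lnot R \leftrightarrow (P \to Q)): β-rule — branch into T \lnot R, F (P \to Q)  //  F \lnot R, T (P \to Q).
      branch 2.1 (add T \lnot R, F (P \to Q)):
        F (P \to Q): α-rule — add T P, F Q.
        ○ open, literals {P=true, Q=false, R=false, S=true, T=true, U=false}.
      branch 2.2 (add F \lnot R, T (P \to Q)):
        T (P \to Q): β-rule — branch into F P  //  T Q.
          branch 2.2.1 (add F P):
            ○ open, literals {P=false, R=true, S=true, T=true, U=false}.
          branch 2.2.2 (add T Q):
            ○ open, literals {Q=true, R=true, S=true, T=true, U=false}.
0 branches closed, 6 open.
An open branch gives a countermodel: P=false, R=false, S=false, T=true, U=false (unmentioned atoms arbitrary); the premises hold there but the conclusion fails.

No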